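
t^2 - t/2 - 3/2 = (t - 3/2)*(t + 1)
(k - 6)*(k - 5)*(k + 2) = k^3 - 9*k^2 + 8*k + 60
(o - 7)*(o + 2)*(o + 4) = o^3 - o^2 - 34*o - 56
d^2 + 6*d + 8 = (d + 2)*(d + 4)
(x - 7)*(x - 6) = x^2 - 13*x + 42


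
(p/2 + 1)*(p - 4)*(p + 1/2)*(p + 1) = p^4/2 - p^3/4 - 21*p^2/4 - 13*p/2 - 2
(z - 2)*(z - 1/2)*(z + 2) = z^3 - z^2/2 - 4*z + 2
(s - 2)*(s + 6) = s^2 + 4*s - 12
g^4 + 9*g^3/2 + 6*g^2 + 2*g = g*(g + 1/2)*(g + 2)^2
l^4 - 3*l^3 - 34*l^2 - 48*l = l*(l - 8)*(l + 2)*(l + 3)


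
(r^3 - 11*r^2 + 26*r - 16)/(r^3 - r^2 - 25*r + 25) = (r^2 - 10*r + 16)/(r^2 - 25)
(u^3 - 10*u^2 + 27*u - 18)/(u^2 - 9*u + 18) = u - 1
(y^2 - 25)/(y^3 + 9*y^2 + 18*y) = (y^2 - 25)/(y*(y^2 + 9*y + 18))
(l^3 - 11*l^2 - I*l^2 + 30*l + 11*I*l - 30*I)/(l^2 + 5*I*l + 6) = (l^2 - 11*l + 30)/(l + 6*I)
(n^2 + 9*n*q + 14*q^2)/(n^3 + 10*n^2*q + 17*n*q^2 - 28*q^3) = (-n - 2*q)/(-n^2 - 3*n*q + 4*q^2)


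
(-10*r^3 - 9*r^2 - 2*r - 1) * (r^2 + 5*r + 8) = -10*r^5 - 59*r^4 - 127*r^3 - 83*r^2 - 21*r - 8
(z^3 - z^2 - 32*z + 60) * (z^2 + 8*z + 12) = z^5 + 7*z^4 - 28*z^3 - 208*z^2 + 96*z + 720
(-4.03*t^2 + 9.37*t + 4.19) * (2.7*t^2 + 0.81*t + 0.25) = -10.881*t^4 + 22.0347*t^3 + 17.8952*t^2 + 5.7364*t + 1.0475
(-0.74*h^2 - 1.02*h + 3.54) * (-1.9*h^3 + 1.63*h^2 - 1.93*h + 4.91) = 1.406*h^5 + 0.7318*h^4 - 6.9604*h^3 + 4.1054*h^2 - 11.8404*h + 17.3814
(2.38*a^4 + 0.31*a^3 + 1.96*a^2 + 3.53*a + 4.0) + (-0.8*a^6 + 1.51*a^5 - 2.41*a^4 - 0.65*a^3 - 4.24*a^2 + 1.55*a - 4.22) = -0.8*a^6 + 1.51*a^5 - 0.0300000000000002*a^4 - 0.34*a^3 - 2.28*a^2 + 5.08*a - 0.22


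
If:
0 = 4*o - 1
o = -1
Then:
No Solution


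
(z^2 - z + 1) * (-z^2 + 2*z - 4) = -z^4 + 3*z^3 - 7*z^2 + 6*z - 4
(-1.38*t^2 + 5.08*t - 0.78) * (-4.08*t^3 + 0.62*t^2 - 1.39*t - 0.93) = 5.6304*t^5 - 21.582*t^4 + 8.2502*t^3 - 6.2614*t^2 - 3.6402*t + 0.7254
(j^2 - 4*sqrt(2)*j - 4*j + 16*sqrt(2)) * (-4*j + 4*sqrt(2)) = -4*j^3 + 16*j^2 + 20*sqrt(2)*j^2 - 80*sqrt(2)*j - 32*j + 128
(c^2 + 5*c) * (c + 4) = c^3 + 9*c^2 + 20*c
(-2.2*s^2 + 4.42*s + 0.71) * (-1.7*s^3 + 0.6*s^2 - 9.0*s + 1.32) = 3.74*s^5 - 8.834*s^4 + 21.245*s^3 - 42.258*s^2 - 0.555599999999999*s + 0.9372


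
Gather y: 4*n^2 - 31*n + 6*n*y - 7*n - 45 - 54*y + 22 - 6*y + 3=4*n^2 - 38*n + y*(6*n - 60) - 20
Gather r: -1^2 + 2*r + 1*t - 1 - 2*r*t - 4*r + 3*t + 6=r*(-2*t - 2) + 4*t + 4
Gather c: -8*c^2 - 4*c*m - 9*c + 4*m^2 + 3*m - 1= -8*c^2 + c*(-4*m - 9) + 4*m^2 + 3*m - 1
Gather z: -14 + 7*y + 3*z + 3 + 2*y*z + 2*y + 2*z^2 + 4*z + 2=9*y + 2*z^2 + z*(2*y + 7) - 9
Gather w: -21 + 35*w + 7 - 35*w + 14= 0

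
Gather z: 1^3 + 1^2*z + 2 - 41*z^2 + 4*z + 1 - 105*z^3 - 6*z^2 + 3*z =-105*z^3 - 47*z^2 + 8*z + 4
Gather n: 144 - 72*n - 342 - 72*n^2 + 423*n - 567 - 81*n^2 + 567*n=-153*n^2 + 918*n - 765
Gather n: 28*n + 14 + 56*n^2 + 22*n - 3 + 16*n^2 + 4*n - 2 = 72*n^2 + 54*n + 9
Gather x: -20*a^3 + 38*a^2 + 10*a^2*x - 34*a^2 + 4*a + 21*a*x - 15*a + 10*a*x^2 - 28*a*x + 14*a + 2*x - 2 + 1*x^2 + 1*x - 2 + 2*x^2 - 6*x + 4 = -20*a^3 + 4*a^2 + 3*a + x^2*(10*a + 3) + x*(10*a^2 - 7*a - 3)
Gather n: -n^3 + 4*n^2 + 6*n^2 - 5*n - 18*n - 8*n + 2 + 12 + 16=-n^3 + 10*n^2 - 31*n + 30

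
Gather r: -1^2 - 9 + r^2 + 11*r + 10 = r^2 + 11*r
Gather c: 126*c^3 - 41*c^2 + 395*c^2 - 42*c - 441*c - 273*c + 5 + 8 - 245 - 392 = 126*c^3 + 354*c^2 - 756*c - 624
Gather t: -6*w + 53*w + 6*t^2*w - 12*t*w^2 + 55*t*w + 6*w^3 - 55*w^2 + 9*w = 6*t^2*w + t*(-12*w^2 + 55*w) + 6*w^3 - 55*w^2 + 56*w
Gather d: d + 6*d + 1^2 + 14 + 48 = 7*d + 63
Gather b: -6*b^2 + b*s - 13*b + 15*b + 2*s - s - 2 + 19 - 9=-6*b^2 + b*(s + 2) + s + 8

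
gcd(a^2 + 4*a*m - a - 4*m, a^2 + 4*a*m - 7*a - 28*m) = a + 4*m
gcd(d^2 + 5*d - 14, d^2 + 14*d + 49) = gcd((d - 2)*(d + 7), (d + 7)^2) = d + 7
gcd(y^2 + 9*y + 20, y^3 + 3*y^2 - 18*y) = 1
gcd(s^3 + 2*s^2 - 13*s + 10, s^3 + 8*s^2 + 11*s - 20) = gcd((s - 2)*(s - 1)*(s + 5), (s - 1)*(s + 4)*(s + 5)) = s^2 + 4*s - 5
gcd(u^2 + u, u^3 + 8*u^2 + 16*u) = u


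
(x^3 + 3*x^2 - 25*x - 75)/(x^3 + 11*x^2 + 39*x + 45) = (x - 5)/(x + 3)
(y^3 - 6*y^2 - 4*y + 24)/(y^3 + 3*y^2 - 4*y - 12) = (y - 6)/(y + 3)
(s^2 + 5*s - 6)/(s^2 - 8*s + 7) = (s + 6)/(s - 7)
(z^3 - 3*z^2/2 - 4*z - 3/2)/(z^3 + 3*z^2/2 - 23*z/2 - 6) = (z + 1)/(z + 4)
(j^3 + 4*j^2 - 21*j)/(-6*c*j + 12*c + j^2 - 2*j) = j*(-j^2 - 4*j + 21)/(6*c*j - 12*c - j^2 + 2*j)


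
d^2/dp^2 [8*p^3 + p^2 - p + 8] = 48*p + 2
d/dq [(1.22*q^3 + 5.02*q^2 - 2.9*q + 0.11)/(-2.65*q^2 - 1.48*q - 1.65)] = (-3.233*q^4 - 3.6112*q^3 - 21.1536*q^2 - 15.983*q + 4.9478)/(7.0225*q^4 + 7.844*q^3 + 10.9354*q^2 + 4.884*q + 2.7225)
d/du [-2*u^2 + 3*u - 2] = 3 - 4*u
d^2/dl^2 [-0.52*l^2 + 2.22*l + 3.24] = -1.04000000000000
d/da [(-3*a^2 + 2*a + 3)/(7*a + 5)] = (-21*a^2 - 30*a - 11)/(49*a^2 + 70*a + 25)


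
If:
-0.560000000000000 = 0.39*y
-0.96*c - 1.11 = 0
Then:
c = -1.16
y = -1.44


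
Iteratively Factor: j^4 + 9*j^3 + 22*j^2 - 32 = (j + 2)*(j^3 + 7*j^2 + 8*j - 16) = (j + 2)*(j + 4)*(j^2 + 3*j - 4) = (j + 2)*(j + 4)^2*(j - 1)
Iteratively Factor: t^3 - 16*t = (t - 4)*(t^2 + 4*t) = (t - 4)*(t + 4)*(t)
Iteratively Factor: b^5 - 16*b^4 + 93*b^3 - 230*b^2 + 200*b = (b - 5)*(b^4 - 11*b^3 + 38*b^2 - 40*b) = (b - 5)*(b - 4)*(b^3 - 7*b^2 + 10*b) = b*(b - 5)*(b - 4)*(b^2 - 7*b + 10) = b*(b - 5)*(b - 4)*(b - 2)*(b - 5)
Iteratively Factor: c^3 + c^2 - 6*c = (c + 3)*(c^2 - 2*c) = (c - 2)*(c + 3)*(c)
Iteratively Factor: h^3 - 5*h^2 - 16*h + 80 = (h - 4)*(h^2 - h - 20) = (h - 5)*(h - 4)*(h + 4)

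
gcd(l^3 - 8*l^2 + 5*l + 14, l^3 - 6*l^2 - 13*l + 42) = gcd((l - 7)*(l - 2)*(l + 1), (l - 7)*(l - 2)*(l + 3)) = l^2 - 9*l + 14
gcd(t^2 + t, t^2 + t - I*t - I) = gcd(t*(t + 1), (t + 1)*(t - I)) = t + 1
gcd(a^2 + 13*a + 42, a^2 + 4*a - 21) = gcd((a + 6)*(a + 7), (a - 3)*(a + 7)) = a + 7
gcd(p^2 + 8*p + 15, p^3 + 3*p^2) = p + 3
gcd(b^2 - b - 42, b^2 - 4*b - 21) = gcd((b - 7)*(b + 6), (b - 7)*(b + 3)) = b - 7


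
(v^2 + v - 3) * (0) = 0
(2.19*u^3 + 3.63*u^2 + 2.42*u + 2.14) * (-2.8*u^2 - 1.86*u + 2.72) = -6.132*u^5 - 14.2374*u^4 - 7.571*u^3 - 0.6196*u^2 + 2.602*u + 5.8208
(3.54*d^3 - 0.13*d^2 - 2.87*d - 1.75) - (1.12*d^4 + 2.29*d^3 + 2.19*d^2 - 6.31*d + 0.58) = -1.12*d^4 + 1.25*d^3 - 2.32*d^2 + 3.44*d - 2.33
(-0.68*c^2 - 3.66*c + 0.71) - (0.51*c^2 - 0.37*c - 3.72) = -1.19*c^2 - 3.29*c + 4.43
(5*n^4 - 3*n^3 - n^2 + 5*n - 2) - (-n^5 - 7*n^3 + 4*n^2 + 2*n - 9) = n^5 + 5*n^4 + 4*n^3 - 5*n^2 + 3*n + 7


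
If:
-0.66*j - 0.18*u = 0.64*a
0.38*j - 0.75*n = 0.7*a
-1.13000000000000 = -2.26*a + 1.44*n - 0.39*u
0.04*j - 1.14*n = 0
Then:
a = -0.55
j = -1.09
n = -0.04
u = 5.94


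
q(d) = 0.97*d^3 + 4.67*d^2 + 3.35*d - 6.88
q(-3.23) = -1.67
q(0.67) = -2.25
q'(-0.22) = 1.44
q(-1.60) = -4.26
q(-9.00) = -365.89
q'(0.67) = 10.91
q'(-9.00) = 155.00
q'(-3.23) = 3.54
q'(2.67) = 49.03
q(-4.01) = -7.77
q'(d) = 2.91*d^2 + 9.34*d + 3.35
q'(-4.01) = 12.69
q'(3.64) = 75.90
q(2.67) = 53.82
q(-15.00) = -2280.13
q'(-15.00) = 518.00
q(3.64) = 113.97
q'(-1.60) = -4.14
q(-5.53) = -46.63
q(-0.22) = -7.40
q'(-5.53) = 40.69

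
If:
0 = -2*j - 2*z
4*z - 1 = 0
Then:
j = -1/4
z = 1/4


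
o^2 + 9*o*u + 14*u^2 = (o + 2*u)*(o + 7*u)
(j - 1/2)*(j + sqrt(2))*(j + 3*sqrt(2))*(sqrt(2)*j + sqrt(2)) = sqrt(2)*j^4 + sqrt(2)*j^3/2 + 8*j^3 + 4*j^2 + 11*sqrt(2)*j^2/2 - 4*j + 3*sqrt(2)*j - 3*sqrt(2)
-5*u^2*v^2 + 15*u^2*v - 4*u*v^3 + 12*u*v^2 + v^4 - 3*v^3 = v*(-5*u + v)*(u + v)*(v - 3)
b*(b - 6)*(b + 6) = b^3 - 36*b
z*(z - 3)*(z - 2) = z^3 - 5*z^2 + 6*z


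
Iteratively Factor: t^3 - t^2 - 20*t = (t + 4)*(t^2 - 5*t) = (t - 5)*(t + 4)*(t)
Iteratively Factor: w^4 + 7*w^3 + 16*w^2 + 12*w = (w)*(w^3 + 7*w^2 + 16*w + 12) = w*(w + 3)*(w^2 + 4*w + 4) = w*(w + 2)*(w + 3)*(w + 2)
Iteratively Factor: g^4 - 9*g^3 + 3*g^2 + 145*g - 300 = (g + 4)*(g^3 - 13*g^2 + 55*g - 75) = (g - 3)*(g + 4)*(g^2 - 10*g + 25) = (g - 5)*(g - 3)*(g + 4)*(g - 5)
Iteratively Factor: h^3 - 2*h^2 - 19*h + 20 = (h - 5)*(h^2 + 3*h - 4) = (h - 5)*(h + 4)*(h - 1)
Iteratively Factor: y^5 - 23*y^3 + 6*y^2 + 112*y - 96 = (y + 3)*(y^4 - 3*y^3 - 14*y^2 + 48*y - 32) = (y - 1)*(y + 3)*(y^3 - 2*y^2 - 16*y + 32) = (y - 4)*(y - 1)*(y + 3)*(y^2 + 2*y - 8) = (y - 4)*(y - 2)*(y - 1)*(y + 3)*(y + 4)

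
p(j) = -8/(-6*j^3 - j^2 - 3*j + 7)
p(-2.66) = -0.07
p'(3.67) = -0.02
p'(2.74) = -0.07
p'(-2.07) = -0.16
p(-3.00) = -0.05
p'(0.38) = -1.75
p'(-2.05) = -0.16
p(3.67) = 0.03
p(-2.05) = -0.13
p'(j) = -8*(18*j^2 + 2*j + 3)/(-6*j^3 - j^2 - 3*j + 7)^2 = 8*(-18*j^2 - 2*j - 3)/(6*j^3 + j^2 + 3*j - 7)^2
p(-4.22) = -0.02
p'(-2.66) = -0.07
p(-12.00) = 0.00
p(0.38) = -1.49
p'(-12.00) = 0.00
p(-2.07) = -0.13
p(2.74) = 0.06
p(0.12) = -1.21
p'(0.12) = -0.64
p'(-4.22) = -0.01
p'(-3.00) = -0.04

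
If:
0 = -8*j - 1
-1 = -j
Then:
No Solution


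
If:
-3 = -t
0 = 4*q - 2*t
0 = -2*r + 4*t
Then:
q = 3/2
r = 6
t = 3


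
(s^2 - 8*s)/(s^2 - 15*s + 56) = s/(s - 7)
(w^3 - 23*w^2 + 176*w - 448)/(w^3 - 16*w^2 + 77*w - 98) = (w^2 - 16*w + 64)/(w^2 - 9*w + 14)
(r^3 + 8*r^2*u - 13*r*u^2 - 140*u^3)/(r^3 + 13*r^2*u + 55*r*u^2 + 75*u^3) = (r^2 + 3*r*u - 28*u^2)/(r^2 + 8*r*u + 15*u^2)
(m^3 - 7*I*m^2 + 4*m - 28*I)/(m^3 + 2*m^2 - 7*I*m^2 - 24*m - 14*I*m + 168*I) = (m^2 + 4)/(m^2 + 2*m - 24)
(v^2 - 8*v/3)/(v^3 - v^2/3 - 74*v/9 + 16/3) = 3*v/(3*v^2 + 7*v - 6)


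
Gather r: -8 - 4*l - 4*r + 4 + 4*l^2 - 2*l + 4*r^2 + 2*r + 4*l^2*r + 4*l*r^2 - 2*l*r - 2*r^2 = 4*l^2 - 6*l + r^2*(4*l + 2) + r*(4*l^2 - 2*l - 2) - 4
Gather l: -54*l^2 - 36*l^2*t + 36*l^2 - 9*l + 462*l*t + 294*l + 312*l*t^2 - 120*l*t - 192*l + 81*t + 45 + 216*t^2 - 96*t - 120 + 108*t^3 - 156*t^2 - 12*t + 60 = l^2*(-36*t - 18) + l*(312*t^2 + 342*t + 93) + 108*t^3 + 60*t^2 - 27*t - 15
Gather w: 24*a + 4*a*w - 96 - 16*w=24*a + w*(4*a - 16) - 96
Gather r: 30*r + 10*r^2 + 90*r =10*r^2 + 120*r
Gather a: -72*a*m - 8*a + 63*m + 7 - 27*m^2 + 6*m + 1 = a*(-72*m - 8) - 27*m^2 + 69*m + 8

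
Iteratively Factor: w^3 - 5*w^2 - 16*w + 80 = (w - 5)*(w^2 - 16) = (w - 5)*(w + 4)*(w - 4)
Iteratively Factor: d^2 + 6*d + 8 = (d + 2)*(d + 4)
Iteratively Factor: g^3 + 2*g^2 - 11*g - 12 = (g - 3)*(g^2 + 5*g + 4) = (g - 3)*(g + 1)*(g + 4)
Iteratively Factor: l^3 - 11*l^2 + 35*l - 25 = (l - 5)*(l^2 - 6*l + 5) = (l - 5)*(l - 1)*(l - 5)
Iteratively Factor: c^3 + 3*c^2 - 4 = (c + 2)*(c^2 + c - 2) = (c + 2)^2*(c - 1)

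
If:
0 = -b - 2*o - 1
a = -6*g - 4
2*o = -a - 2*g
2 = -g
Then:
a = 8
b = 3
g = -2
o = -2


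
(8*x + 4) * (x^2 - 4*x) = 8*x^3 - 28*x^2 - 16*x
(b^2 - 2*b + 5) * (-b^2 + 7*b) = -b^4 + 9*b^3 - 19*b^2 + 35*b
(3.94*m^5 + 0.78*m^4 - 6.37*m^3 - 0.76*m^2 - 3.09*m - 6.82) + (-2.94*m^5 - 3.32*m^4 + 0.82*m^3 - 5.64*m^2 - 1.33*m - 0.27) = 1.0*m^5 - 2.54*m^4 - 5.55*m^3 - 6.4*m^2 - 4.42*m - 7.09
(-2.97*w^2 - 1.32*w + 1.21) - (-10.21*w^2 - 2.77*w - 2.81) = 7.24*w^2 + 1.45*w + 4.02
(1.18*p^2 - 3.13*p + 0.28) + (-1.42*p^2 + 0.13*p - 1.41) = -0.24*p^2 - 3.0*p - 1.13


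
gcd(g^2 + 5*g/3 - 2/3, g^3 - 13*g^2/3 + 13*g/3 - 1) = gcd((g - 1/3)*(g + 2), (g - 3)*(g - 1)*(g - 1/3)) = g - 1/3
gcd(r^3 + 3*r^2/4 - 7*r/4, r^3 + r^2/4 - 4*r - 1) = 1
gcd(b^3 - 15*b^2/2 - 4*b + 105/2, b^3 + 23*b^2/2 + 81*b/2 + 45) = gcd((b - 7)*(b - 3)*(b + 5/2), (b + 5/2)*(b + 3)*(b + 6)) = b + 5/2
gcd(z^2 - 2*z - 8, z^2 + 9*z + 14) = z + 2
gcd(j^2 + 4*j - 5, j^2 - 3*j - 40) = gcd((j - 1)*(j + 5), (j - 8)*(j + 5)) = j + 5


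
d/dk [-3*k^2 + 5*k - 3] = 5 - 6*k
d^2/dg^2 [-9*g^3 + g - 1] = -54*g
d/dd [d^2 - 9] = 2*d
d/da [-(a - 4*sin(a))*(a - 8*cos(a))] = -(a - 4*sin(a))*(8*sin(a) + 1) + (a - 8*cos(a))*(4*cos(a) - 1)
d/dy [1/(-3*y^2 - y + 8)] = (6*y + 1)/(3*y^2 + y - 8)^2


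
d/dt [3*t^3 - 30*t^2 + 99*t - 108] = 9*t^2 - 60*t + 99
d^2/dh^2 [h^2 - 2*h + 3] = 2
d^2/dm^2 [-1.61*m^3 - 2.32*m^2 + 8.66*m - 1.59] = -9.66*m - 4.64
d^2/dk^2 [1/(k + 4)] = 2/(k + 4)^3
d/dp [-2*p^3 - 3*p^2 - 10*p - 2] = -6*p^2 - 6*p - 10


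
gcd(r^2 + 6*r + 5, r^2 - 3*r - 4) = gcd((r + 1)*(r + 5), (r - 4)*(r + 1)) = r + 1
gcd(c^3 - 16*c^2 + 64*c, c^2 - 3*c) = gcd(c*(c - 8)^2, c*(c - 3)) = c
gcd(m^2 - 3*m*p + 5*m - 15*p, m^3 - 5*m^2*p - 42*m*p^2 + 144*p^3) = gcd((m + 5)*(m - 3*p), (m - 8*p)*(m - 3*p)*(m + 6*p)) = -m + 3*p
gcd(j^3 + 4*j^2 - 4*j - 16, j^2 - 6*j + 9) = 1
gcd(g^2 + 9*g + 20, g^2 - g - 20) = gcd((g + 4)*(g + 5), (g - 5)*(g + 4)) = g + 4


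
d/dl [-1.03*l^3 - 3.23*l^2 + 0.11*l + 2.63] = -3.09*l^2 - 6.46*l + 0.11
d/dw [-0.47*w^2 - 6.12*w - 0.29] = -0.94*w - 6.12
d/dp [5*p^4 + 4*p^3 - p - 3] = 20*p^3 + 12*p^2 - 1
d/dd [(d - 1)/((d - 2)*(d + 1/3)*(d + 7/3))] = 9*(-18*d^3 + 21*d^2 + 12*d - 55)/(81*d^6 + 108*d^5 - 702*d^4 - 744*d^3 + 1513*d^2 + 1148*d + 196)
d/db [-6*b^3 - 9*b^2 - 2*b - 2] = -18*b^2 - 18*b - 2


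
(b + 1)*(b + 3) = b^2 + 4*b + 3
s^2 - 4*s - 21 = (s - 7)*(s + 3)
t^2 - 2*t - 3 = (t - 3)*(t + 1)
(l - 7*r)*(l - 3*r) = l^2 - 10*l*r + 21*r^2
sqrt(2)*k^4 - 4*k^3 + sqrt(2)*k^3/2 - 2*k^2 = k^2*(k - 2*sqrt(2))*(sqrt(2)*k + sqrt(2)/2)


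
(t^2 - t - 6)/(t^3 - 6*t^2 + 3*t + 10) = (t^2 - t - 6)/(t^3 - 6*t^2 + 3*t + 10)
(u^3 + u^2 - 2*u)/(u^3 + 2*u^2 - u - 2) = u/(u + 1)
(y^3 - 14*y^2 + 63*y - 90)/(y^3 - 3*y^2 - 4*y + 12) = (y^2 - 11*y + 30)/(y^2 - 4)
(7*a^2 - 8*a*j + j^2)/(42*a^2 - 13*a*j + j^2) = (a - j)/(6*a - j)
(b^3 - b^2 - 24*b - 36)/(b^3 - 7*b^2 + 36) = (b + 3)/(b - 3)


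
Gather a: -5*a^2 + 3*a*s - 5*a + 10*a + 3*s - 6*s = -5*a^2 + a*(3*s + 5) - 3*s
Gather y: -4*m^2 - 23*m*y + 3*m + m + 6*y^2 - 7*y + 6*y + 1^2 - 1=-4*m^2 + 4*m + 6*y^2 + y*(-23*m - 1)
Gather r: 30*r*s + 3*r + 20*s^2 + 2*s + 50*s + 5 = r*(30*s + 3) + 20*s^2 + 52*s + 5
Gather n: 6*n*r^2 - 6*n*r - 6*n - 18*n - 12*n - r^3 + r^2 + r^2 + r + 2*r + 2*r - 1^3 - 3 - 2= n*(6*r^2 - 6*r - 36) - r^3 + 2*r^2 + 5*r - 6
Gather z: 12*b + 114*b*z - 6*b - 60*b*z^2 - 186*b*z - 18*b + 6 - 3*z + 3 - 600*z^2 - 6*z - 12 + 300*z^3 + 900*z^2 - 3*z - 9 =-12*b + 300*z^3 + z^2*(300 - 60*b) + z*(-72*b - 12) - 12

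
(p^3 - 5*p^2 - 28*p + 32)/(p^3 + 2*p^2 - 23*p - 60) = (p^2 - 9*p + 8)/(p^2 - 2*p - 15)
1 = 1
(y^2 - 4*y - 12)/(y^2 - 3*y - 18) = (y + 2)/(y + 3)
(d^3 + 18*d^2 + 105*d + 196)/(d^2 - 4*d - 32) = (d^2 + 14*d + 49)/(d - 8)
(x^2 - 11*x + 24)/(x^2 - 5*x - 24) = (x - 3)/(x + 3)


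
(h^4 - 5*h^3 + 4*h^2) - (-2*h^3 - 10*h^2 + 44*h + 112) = h^4 - 3*h^3 + 14*h^2 - 44*h - 112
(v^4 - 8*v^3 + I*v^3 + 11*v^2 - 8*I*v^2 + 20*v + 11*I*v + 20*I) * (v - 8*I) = v^5 - 8*v^4 - 7*I*v^4 + 19*v^3 + 56*I*v^3 - 44*v^2 - 77*I*v^2 + 88*v - 140*I*v + 160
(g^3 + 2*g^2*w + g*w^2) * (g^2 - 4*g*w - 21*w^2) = g^5 - 2*g^4*w - 28*g^3*w^2 - 46*g^2*w^3 - 21*g*w^4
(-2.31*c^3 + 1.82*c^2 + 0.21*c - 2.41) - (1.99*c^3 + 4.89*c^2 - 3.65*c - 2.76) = -4.3*c^3 - 3.07*c^2 + 3.86*c + 0.35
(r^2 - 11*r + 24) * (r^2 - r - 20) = r^4 - 12*r^3 + 15*r^2 + 196*r - 480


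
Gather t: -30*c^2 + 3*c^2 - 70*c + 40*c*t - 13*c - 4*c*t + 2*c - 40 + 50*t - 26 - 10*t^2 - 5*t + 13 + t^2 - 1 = -27*c^2 - 81*c - 9*t^2 + t*(36*c + 45) - 54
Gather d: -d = -d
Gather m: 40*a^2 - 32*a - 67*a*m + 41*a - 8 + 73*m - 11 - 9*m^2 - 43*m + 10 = 40*a^2 + 9*a - 9*m^2 + m*(30 - 67*a) - 9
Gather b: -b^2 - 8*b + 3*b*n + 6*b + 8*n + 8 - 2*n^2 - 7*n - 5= -b^2 + b*(3*n - 2) - 2*n^2 + n + 3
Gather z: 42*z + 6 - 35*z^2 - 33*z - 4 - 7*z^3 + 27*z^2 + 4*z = -7*z^3 - 8*z^2 + 13*z + 2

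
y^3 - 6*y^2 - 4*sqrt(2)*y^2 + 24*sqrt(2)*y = y*(y - 6)*(y - 4*sqrt(2))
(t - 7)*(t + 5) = t^2 - 2*t - 35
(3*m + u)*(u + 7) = 3*m*u + 21*m + u^2 + 7*u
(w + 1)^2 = w^2 + 2*w + 1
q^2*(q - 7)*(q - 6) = q^4 - 13*q^3 + 42*q^2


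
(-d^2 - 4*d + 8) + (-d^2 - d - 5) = -2*d^2 - 5*d + 3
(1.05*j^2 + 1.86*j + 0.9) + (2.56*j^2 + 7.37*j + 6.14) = 3.61*j^2 + 9.23*j + 7.04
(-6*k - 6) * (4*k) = -24*k^2 - 24*k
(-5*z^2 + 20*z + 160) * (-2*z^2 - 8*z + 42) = 10*z^4 - 690*z^2 - 440*z + 6720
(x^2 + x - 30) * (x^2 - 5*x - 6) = x^4 - 4*x^3 - 41*x^2 + 144*x + 180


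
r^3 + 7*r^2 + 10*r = r*(r + 2)*(r + 5)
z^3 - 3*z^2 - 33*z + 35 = (z - 7)*(z - 1)*(z + 5)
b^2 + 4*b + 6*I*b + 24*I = (b + 4)*(b + 6*I)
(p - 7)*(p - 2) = p^2 - 9*p + 14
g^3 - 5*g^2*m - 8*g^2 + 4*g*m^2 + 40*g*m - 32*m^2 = (g - 8)*(g - 4*m)*(g - m)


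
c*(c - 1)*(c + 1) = c^3 - c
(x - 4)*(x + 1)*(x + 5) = x^3 + 2*x^2 - 19*x - 20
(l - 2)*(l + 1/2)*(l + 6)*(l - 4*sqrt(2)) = l^4 - 4*sqrt(2)*l^3 + 9*l^3/2 - 18*sqrt(2)*l^2 - 10*l^2 - 6*l + 40*sqrt(2)*l + 24*sqrt(2)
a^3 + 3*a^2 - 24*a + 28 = (a - 2)^2*(a + 7)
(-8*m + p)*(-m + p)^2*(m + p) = -8*m^4 + 9*m^3*p + 7*m^2*p^2 - 9*m*p^3 + p^4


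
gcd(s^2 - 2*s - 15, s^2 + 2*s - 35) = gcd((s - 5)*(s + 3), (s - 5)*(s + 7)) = s - 5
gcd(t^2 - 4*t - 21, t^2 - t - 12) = t + 3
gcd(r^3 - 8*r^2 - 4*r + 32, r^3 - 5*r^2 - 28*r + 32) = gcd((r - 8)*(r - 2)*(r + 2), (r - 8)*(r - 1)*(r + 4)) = r - 8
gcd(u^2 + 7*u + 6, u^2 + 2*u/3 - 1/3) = u + 1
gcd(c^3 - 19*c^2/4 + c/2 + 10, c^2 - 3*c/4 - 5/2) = c^2 - 3*c/4 - 5/2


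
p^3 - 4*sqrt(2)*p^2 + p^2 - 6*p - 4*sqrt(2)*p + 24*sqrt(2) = (p - 2)*(p + 3)*(p - 4*sqrt(2))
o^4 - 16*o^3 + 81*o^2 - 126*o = o*(o - 7)*(o - 6)*(o - 3)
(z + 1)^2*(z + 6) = z^3 + 8*z^2 + 13*z + 6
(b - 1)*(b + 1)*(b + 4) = b^3 + 4*b^2 - b - 4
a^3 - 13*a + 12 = (a - 3)*(a - 1)*(a + 4)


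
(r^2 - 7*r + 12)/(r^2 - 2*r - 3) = (r - 4)/(r + 1)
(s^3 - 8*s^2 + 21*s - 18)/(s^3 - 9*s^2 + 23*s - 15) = (s^2 - 5*s + 6)/(s^2 - 6*s + 5)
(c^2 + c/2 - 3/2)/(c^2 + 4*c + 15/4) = 2*(c - 1)/(2*c + 5)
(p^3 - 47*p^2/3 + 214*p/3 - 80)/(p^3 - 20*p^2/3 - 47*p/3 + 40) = (p - 6)/(p + 3)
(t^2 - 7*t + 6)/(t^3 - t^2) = (t - 6)/t^2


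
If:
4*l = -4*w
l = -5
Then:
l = -5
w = 5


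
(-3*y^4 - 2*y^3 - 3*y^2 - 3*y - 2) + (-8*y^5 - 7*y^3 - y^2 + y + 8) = -8*y^5 - 3*y^4 - 9*y^3 - 4*y^2 - 2*y + 6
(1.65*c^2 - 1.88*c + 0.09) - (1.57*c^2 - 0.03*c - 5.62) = 0.0799999999999998*c^2 - 1.85*c + 5.71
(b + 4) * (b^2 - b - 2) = b^3 + 3*b^2 - 6*b - 8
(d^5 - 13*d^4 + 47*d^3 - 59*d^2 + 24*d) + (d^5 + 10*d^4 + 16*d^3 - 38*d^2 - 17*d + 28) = 2*d^5 - 3*d^4 + 63*d^3 - 97*d^2 + 7*d + 28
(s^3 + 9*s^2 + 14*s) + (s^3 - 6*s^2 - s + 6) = 2*s^3 + 3*s^2 + 13*s + 6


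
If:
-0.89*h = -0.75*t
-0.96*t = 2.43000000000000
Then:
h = -2.13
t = -2.53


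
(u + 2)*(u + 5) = u^2 + 7*u + 10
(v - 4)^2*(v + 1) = v^3 - 7*v^2 + 8*v + 16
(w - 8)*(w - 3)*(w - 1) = w^3 - 12*w^2 + 35*w - 24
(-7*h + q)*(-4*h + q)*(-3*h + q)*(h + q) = -84*h^4 - 23*h^3*q + 47*h^2*q^2 - 13*h*q^3 + q^4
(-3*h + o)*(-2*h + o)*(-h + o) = -6*h^3 + 11*h^2*o - 6*h*o^2 + o^3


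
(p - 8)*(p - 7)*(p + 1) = p^3 - 14*p^2 + 41*p + 56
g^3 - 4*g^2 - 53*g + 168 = (g - 8)*(g - 3)*(g + 7)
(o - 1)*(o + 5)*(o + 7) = o^3 + 11*o^2 + 23*o - 35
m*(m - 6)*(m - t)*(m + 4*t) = m^4 + 3*m^3*t - 6*m^3 - 4*m^2*t^2 - 18*m^2*t + 24*m*t^2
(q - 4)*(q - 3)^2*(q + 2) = q^4 - 8*q^3 + 13*q^2 + 30*q - 72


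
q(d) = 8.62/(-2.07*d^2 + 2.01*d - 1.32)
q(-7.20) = -0.07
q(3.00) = -0.62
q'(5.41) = 0.07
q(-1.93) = -0.67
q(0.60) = -10.03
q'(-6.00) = -0.03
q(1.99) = -1.56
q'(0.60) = 5.53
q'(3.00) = 0.46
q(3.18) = -0.54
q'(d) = 8.62*(4.14*d - 2.01)/(-2.07*d^2 + 2.01*d - 1.32)^2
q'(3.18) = 0.38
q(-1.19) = -1.30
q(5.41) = -0.17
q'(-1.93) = -0.52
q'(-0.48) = -4.52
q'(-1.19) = -1.35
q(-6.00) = -0.10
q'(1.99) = 1.76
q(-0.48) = -3.12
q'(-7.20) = -0.02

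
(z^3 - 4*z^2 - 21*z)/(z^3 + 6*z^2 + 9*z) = (z - 7)/(z + 3)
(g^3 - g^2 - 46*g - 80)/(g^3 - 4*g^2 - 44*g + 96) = (g^2 + 7*g + 10)/(g^2 + 4*g - 12)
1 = 1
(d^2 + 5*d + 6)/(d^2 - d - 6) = (d + 3)/(d - 3)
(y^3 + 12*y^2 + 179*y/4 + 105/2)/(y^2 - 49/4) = (2*y^2 + 17*y + 30)/(2*y - 7)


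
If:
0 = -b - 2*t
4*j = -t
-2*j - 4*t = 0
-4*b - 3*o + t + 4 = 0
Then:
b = 0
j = 0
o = 4/3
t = 0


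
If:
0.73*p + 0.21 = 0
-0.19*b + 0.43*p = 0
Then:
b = -0.65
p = -0.29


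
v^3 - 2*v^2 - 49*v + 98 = (v - 7)*(v - 2)*(v + 7)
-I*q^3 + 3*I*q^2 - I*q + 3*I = (q - 3)*(q - I)*(-I*q + 1)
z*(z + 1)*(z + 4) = z^3 + 5*z^2 + 4*z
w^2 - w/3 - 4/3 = (w - 4/3)*(w + 1)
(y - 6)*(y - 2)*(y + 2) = y^3 - 6*y^2 - 4*y + 24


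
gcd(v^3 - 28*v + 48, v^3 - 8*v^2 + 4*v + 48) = v - 4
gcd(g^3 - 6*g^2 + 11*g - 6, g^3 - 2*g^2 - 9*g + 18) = g^2 - 5*g + 6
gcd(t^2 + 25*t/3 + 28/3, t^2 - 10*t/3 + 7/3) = 1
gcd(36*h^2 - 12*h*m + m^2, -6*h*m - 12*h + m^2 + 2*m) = 6*h - m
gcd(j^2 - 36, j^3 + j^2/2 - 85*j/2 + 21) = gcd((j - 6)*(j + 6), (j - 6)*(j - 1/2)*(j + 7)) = j - 6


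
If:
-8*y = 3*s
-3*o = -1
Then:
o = 1/3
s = -8*y/3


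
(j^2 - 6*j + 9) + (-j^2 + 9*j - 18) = 3*j - 9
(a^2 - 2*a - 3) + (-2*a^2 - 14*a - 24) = -a^2 - 16*a - 27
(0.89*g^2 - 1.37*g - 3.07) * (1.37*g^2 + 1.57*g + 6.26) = 1.2193*g^4 - 0.4796*g^3 - 0.7854*g^2 - 13.3961*g - 19.2182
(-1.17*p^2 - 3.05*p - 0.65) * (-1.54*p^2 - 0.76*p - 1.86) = 1.8018*p^4 + 5.5862*p^3 + 5.4952*p^2 + 6.167*p + 1.209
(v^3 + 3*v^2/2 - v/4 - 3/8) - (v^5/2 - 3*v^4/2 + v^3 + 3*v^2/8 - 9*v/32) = -v^5/2 + 3*v^4/2 + 9*v^2/8 + v/32 - 3/8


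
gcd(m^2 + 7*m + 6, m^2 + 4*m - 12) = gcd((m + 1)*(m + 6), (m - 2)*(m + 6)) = m + 6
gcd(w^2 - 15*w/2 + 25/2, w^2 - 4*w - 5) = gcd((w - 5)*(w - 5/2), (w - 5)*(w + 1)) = w - 5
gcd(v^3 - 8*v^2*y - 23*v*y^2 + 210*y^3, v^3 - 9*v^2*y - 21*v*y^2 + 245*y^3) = -v^2 + 2*v*y + 35*y^2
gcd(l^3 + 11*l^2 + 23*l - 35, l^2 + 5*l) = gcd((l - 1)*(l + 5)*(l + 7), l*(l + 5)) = l + 5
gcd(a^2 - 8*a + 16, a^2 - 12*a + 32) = a - 4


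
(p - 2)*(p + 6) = p^2 + 4*p - 12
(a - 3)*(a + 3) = a^2 - 9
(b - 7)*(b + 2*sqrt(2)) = b^2 - 7*b + 2*sqrt(2)*b - 14*sqrt(2)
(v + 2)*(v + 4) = v^2 + 6*v + 8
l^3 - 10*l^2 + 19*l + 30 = (l - 6)*(l - 5)*(l + 1)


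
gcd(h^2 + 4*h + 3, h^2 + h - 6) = h + 3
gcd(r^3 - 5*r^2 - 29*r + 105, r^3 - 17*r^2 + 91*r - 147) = r^2 - 10*r + 21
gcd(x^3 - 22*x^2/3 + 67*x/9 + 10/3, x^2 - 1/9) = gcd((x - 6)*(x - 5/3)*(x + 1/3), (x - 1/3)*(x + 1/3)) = x + 1/3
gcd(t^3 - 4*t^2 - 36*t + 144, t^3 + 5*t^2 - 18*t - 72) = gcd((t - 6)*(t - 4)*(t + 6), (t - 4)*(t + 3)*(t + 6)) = t^2 + 2*t - 24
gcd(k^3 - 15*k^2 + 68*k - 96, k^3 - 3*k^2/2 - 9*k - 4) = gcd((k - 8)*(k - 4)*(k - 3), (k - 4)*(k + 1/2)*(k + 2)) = k - 4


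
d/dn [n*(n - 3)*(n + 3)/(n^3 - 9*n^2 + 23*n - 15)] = (-9*n^2 + 10*n + 15)/(n^4 - 12*n^3 + 46*n^2 - 60*n + 25)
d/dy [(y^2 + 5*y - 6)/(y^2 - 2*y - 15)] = (-7*y^2 - 18*y - 87)/(y^4 - 4*y^3 - 26*y^2 + 60*y + 225)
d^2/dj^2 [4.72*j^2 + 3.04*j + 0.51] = 9.44000000000000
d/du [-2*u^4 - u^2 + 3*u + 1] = -8*u^3 - 2*u + 3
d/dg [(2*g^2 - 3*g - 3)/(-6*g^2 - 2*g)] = (-11*g^2 - 18*g - 3)/(2*g^2*(9*g^2 + 6*g + 1))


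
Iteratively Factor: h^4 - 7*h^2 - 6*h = (h)*(h^3 - 7*h - 6) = h*(h + 2)*(h^2 - 2*h - 3) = h*(h - 3)*(h + 2)*(h + 1)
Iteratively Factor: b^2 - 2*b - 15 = (b + 3)*(b - 5)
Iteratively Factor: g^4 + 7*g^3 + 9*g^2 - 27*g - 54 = (g + 3)*(g^3 + 4*g^2 - 3*g - 18) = (g + 3)^2*(g^2 + g - 6) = (g + 3)^3*(g - 2)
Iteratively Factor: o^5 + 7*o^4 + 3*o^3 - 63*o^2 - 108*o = (o + 4)*(o^4 + 3*o^3 - 9*o^2 - 27*o) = (o - 3)*(o + 4)*(o^3 + 6*o^2 + 9*o) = (o - 3)*(o + 3)*(o + 4)*(o^2 + 3*o) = o*(o - 3)*(o + 3)*(o + 4)*(o + 3)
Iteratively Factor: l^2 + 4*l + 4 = (l + 2)*(l + 2)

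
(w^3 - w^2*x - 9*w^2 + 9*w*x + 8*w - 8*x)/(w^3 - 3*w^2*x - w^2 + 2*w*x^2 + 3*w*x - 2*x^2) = (8 - w)/(-w + 2*x)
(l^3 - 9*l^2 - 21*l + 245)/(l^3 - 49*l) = (l^2 - 2*l - 35)/(l*(l + 7))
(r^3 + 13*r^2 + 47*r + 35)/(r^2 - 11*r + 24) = (r^3 + 13*r^2 + 47*r + 35)/(r^2 - 11*r + 24)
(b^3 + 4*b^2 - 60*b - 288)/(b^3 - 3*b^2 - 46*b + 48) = (b + 6)/(b - 1)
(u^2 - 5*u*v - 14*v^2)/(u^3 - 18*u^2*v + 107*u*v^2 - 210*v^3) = (u + 2*v)/(u^2 - 11*u*v + 30*v^2)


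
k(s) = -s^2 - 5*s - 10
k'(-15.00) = 25.00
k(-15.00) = -160.00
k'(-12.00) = 19.00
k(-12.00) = -94.00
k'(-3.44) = 1.88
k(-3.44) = -4.63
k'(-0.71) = -3.58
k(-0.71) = -6.95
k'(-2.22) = -0.56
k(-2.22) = -3.83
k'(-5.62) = 6.24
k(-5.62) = -13.48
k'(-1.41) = -2.18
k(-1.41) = -4.94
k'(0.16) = -5.32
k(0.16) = -10.83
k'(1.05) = -7.10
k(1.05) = -16.35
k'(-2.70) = 0.40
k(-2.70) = -3.79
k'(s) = -2*s - 5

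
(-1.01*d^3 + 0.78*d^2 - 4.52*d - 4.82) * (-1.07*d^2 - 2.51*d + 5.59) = 1.0807*d^5 + 1.7005*d^4 - 2.7673*d^3 + 20.8628*d^2 - 13.1686*d - 26.9438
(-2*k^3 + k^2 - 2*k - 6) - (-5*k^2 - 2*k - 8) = -2*k^3 + 6*k^2 + 2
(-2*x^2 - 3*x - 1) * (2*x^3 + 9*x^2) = -4*x^5 - 24*x^4 - 29*x^3 - 9*x^2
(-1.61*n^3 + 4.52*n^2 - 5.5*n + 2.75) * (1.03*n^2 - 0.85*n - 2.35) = -1.6583*n^5 + 6.0241*n^4 - 5.7235*n^3 - 3.1145*n^2 + 10.5875*n - 6.4625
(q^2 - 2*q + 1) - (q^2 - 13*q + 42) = 11*q - 41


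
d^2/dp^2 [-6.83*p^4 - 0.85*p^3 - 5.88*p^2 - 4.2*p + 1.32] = -81.96*p^2 - 5.1*p - 11.76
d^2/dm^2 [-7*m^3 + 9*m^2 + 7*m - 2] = 18 - 42*m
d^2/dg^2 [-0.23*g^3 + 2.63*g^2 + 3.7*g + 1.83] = 5.26 - 1.38*g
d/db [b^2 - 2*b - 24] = 2*b - 2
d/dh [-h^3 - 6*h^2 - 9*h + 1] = -3*h^2 - 12*h - 9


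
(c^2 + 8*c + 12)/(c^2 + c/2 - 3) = 2*(c + 6)/(2*c - 3)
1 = 1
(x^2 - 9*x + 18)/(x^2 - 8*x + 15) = (x - 6)/(x - 5)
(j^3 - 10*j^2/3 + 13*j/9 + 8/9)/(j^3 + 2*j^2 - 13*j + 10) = (9*j^2 - 21*j - 8)/(9*(j^2 + 3*j - 10))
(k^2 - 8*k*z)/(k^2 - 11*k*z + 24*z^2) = k/(k - 3*z)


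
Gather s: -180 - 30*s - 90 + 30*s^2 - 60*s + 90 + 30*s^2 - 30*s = 60*s^2 - 120*s - 180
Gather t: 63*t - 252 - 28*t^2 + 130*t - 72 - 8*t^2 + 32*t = -36*t^2 + 225*t - 324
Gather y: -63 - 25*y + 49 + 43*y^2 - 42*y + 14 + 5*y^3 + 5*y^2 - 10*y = 5*y^3 + 48*y^2 - 77*y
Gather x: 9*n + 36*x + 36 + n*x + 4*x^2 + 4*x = 9*n + 4*x^2 + x*(n + 40) + 36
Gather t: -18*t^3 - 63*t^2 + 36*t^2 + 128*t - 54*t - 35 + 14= -18*t^3 - 27*t^2 + 74*t - 21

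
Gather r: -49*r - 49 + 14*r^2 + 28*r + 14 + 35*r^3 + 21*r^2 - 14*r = 35*r^3 + 35*r^2 - 35*r - 35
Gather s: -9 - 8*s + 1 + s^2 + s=s^2 - 7*s - 8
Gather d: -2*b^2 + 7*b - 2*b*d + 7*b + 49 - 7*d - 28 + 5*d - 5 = -2*b^2 + 14*b + d*(-2*b - 2) + 16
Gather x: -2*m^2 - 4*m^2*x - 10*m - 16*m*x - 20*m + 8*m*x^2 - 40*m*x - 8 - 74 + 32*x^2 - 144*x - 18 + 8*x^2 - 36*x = -2*m^2 - 30*m + x^2*(8*m + 40) + x*(-4*m^2 - 56*m - 180) - 100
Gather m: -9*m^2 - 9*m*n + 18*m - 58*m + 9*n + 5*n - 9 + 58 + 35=-9*m^2 + m*(-9*n - 40) + 14*n + 84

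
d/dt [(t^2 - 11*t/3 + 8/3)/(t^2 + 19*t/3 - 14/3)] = 2*(45*t^2 - 66*t + 1)/(9*t^4 + 114*t^3 + 277*t^2 - 532*t + 196)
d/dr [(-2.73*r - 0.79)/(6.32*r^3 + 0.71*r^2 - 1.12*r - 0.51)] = (34.5072*r^3 + 16.9167*r^2 + 1.1218*r + 0.5075)/(39.9424*r^6 + 8.9744*r^5 - 13.6527*r^4 - 8.0368*r^3 + 0.5302*r^2 + 1.1424*r + 0.2601)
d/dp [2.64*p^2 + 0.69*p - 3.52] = 5.28*p + 0.69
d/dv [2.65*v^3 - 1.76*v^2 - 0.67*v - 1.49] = 7.95*v^2 - 3.52*v - 0.67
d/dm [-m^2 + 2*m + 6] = 2 - 2*m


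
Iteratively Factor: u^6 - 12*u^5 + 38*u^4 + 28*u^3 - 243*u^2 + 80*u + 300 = (u - 5)*(u^5 - 7*u^4 + 3*u^3 + 43*u^2 - 28*u - 60) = (u - 5)*(u - 2)*(u^4 - 5*u^3 - 7*u^2 + 29*u + 30) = (u - 5)*(u - 2)*(u + 2)*(u^3 - 7*u^2 + 7*u + 15) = (u - 5)*(u - 2)*(u + 1)*(u + 2)*(u^2 - 8*u + 15) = (u - 5)^2*(u - 2)*(u + 1)*(u + 2)*(u - 3)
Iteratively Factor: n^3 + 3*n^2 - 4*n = (n + 4)*(n^2 - n) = (n - 1)*(n + 4)*(n)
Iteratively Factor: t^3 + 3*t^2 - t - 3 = (t + 3)*(t^2 - 1) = (t - 1)*(t + 3)*(t + 1)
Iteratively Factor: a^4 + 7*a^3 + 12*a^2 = (a)*(a^3 + 7*a^2 + 12*a) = a*(a + 4)*(a^2 + 3*a) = a^2*(a + 4)*(a + 3)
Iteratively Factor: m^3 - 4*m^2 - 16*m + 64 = (m - 4)*(m^2 - 16) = (m - 4)^2*(m + 4)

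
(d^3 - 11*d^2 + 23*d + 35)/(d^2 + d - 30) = (d^2 - 6*d - 7)/(d + 6)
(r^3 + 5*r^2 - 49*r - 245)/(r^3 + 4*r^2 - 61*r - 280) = (r - 7)/(r - 8)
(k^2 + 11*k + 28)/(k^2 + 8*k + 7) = (k + 4)/(k + 1)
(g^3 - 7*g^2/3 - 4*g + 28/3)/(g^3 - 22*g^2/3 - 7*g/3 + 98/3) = (g - 2)/(g - 7)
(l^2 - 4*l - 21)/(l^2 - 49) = (l + 3)/(l + 7)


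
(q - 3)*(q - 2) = q^2 - 5*q + 6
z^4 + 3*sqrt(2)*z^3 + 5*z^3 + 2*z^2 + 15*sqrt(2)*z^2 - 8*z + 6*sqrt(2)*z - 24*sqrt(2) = (z - 1)*(z + 2)*(z + 4)*(z + 3*sqrt(2))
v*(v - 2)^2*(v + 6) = v^4 + 2*v^3 - 20*v^2 + 24*v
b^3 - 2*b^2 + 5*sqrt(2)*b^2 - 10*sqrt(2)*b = b*(b - 2)*(b + 5*sqrt(2))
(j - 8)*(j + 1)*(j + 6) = j^3 - j^2 - 50*j - 48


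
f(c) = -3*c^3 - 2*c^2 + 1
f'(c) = -9*c^2 - 4*c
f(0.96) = -3.50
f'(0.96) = -12.13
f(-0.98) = 1.90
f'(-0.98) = -4.72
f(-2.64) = 42.26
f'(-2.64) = -52.17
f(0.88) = -2.59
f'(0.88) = -10.49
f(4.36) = -285.66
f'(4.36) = -188.53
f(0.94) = -3.26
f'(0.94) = -11.71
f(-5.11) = 349.07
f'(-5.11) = -214.57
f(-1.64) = 8.85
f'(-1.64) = -17.65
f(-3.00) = 64.00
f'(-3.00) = -69.00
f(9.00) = -2348.00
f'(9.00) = -765.00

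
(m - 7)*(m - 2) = m^2 - 9*m + 14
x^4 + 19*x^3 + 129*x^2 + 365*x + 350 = (x + 2)*(x + 5)^2*(x + 7)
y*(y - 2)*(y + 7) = y^3 + 5*y^2 - 14*y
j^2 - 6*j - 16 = (j - 8)*(j + 2)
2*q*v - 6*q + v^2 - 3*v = (2*q + v)*(v - 3)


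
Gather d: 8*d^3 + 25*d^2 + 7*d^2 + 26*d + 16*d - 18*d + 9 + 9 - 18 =8*d^3 + 32*d^2 + 24*d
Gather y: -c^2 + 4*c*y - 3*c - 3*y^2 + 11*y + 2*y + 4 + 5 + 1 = -c^2 - 3*c - 3*y^2 + y*(4*c + 13) + 10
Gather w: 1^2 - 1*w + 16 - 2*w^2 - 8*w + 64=-2*w^2 - 9*w + 81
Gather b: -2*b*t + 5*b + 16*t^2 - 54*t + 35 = b*(5 - 2*t) + 16*t^2 - 54*t + 35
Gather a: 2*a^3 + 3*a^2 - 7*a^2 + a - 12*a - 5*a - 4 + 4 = 2*a^3 - 4*a^2 - 16*a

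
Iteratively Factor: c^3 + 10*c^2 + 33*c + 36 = (c + 3)*(c^2 + 7*c + 12) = (c + 3)^2*(c + 4)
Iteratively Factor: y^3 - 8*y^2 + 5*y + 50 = (y - 5)*(y^2 - 3*y - 10) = (y - 5)*(y + 2)*(y - 5)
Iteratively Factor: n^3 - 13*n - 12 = (n + 1)*(n^2 - n - 12) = (n - 4)*(n + 1)*(n + 3)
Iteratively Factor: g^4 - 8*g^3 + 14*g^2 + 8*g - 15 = (g - 3)*(g^3 - 5*g^2 - g + 5) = (g - 3)*(g - 1)*(g^2 - 4*g - 5) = (g - 5)*(g - 3)*(g - 1)*(g + 1)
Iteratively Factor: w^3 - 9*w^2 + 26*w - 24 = (w - 2)*(w^2 - 7*w + 12) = (w - 3)*(w - 2)*(w - 4)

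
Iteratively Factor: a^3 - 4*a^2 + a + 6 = (a - 2)*(a^2 - 2*a - 3) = (a - 2)*(a + 1)*(a - 3)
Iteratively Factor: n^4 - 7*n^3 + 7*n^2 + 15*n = (n + 1)*(n^3 - 8*n^2 + 15*n) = n*(n + 1)*(n^2 - 8*n + 15) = n*(n - 5)*(n + 1)*(n - 3)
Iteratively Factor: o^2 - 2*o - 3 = (o + 1)*(o - 3)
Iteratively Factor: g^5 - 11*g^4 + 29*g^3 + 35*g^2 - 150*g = (g - 5)*(g^4 - 6*g^3 - g^2 + 30*g) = (g - 5)^2*(g^3 - g^2 - 6*g) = (g - 5)^2*(g - 3)*(g^2 + 2*g) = (g - 5)^2*(g - 3)*(g + 2)*(g)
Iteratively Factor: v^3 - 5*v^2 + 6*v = (v)*(v^2 - 5*v + 6) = v*(v - 3)*(v - 2)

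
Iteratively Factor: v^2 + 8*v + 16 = (v + 4)*(v + 4)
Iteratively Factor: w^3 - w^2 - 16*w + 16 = (w - 4)*(w^2 + 3*w - 4) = (w - 4)*(w - 1)*(w + 4)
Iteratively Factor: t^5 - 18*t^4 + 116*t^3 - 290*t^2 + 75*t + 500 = (t - 5)*(t^4 - 13*t^3 + 51*t^2 - 35*t - 100) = (t - 5)^2*(t^3 - 8*t^2 + 11*t + 20) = (t - 5)^2*(t - 4)*(t^2 - 4*t - 5) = (t - 5)^3*(t - 4)*(t + 1)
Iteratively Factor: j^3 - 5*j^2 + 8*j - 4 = (j - 2)*(j^2 - 3*j + 2) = (j - 2)*(j - 1)*(j - 2)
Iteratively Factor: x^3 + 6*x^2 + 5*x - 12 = (x - 1)*(x^2 + 7*x + 12) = (x - 1)*(x + 3)*(x + 4)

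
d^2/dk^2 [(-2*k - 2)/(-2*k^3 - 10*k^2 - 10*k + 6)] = 2*((k + 1)*(3*k^2 + 10*k + 5)^2 - (3*k^2 + 10*k + (k + 1)*(3*k + 5) + 5)*(k^3 + 5*k^2 + 5*k - 3))/(k^3 + 5*k^2 + 5*k - 3)^3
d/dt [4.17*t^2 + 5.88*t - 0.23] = 8.34*t + 5.88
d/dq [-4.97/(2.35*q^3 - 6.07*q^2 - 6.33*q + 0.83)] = (35.0385*q^2 - 60.3358*q - 31.4601)/(2.35*q^3 - 6.07*q^2 - 6.33*q + 0.83)^2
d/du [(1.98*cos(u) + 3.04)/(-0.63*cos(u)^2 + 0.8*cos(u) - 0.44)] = (-1.2474*cos(u)^2 - 3.8304*cos(u) + 3.3032)*sin(u)/(0.3969*cos(u)^4 - 1.008*cos(u)^3 + 1.1944*cos(u)^2 - 0.704*cos(u) + 0.1936)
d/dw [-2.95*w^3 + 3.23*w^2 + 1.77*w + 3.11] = -8.85*w^2 + 6.46*w + 1.77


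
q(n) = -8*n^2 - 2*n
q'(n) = -16*n - 2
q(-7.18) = -398.06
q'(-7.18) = 112.88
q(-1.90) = -25.08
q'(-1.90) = 28.40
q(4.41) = -164.40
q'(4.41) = -72.56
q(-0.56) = -1.39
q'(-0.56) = 6.96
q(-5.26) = -210.82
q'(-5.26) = 82.16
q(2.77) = -66.92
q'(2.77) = -46.32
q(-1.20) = -9.12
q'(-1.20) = 17.20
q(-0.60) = -1.68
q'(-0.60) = 7.60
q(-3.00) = -66.00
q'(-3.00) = 46.00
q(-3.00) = -66.00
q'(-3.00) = 46.00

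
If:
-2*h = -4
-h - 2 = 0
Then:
No Solution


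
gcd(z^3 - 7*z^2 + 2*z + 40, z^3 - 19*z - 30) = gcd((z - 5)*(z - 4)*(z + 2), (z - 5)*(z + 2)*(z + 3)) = z^2 - 3*z - 10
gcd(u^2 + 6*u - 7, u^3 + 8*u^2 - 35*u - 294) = u + 7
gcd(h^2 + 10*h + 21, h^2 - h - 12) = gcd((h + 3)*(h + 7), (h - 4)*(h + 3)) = h + 3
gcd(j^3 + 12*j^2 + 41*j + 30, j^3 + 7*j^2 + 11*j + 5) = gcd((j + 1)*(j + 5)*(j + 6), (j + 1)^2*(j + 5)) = j^2 + 6*j + 5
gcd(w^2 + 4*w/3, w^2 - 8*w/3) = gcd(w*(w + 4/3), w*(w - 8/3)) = w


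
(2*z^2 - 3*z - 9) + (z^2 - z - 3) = 3*z^2 - 4*z - 12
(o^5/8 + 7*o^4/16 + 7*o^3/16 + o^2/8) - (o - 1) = o^5/8 + 7*o^4/16 + 7*o^3/16 + o^2/8 - o + 1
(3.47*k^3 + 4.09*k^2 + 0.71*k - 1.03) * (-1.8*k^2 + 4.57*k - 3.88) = -6.246*k^5 + 8.4959*k^4 + 3.9497*k^3 - 10.7705*k^2 - 7.4619*k + 3.9964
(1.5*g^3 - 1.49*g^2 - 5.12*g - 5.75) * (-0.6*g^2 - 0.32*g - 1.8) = -0.9*g^5 + 0.414*g^4 + 0.8488*g^3 + 7.7704*g^2 + 11.056*g + 10.35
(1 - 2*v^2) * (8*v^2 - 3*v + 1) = -16*v^4 + 6*v^3 + 6*v^2 - 3*v + 1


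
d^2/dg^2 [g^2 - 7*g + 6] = 2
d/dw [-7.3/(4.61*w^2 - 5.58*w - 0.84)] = (67.306*w - 40.734)/(-4.61*w^2 + 5.58*w + 0.84)^2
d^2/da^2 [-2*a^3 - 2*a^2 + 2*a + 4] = -12*a - 4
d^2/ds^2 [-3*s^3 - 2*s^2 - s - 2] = -18*s - 4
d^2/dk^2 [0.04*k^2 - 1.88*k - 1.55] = 0.0800000000000000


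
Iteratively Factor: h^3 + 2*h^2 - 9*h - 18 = (h + 3)*(h^2 - h - 6) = (h + 2)*(h + 3)*(h - 3)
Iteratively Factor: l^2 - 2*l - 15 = (l - 5)*(l + 3)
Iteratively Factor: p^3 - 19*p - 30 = (p - 5)*(p^2 + 5*p + 6) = (p - 5)*(p + 3)*(p + 2)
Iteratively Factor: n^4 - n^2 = (n + 1)*(n^3 - n^2) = n*(n + 1)*(n^2 - n) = n*(n - 1)*(n + 1)*(n)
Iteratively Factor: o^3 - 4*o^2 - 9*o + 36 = (o - 3)*(o^2 - o - 12) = (o - 3)*(o + 3)*(o - 4)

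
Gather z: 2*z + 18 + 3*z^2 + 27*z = 3*z^2 + 29*z + 18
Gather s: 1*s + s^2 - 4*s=s^2 - 3*s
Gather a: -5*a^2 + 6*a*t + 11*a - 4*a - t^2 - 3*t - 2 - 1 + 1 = -5*a^2 + a*(6*t + 7) - t^2 - 3*t - 2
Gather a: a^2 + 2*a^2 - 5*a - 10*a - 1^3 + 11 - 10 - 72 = 3*a^2 - 15*a - 72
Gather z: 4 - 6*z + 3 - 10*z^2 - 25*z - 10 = -10*z^2 - 31*z - 3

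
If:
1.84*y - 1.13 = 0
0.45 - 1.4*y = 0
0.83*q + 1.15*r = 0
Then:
No Solution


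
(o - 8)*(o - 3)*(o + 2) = o^3 - 9*o^2 + 2*o + 48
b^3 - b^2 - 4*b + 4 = (b - 2)*(b - 1)*(b + 2)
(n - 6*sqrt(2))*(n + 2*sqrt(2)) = n^2 - 4*sqrt(2)*n - 24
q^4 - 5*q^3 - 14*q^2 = q^2*(q - 7)*(q + 2)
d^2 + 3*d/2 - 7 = (d - 2)*(d + 7/2)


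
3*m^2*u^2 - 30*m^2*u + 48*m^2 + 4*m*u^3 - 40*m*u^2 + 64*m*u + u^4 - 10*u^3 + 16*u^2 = (m + u)*(3*m + u)*(u - 8)*(u - 2)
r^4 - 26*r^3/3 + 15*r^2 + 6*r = r*(r - 6)*(r - 3)*(r + 1/3)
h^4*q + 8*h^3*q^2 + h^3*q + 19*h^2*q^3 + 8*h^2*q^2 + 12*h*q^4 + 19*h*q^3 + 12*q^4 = (h + q)*(h + 3*q)*(h + 4*q)*(h*q + q)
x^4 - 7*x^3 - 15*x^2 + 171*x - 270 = (x - 6)*(x - 3)^2*(x + 5)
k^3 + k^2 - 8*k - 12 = (k - 3)*(k + 2)^2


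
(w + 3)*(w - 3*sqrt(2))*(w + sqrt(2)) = w^3 - 2*sqrt(2)*w^2 + 3*w^2 - 6*sqrt(2)*w - 6*w - 18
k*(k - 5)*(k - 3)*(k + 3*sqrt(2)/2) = k^4 - 8*k^3 + 3*sqrt(2)*k^3/2 - 12*sqrt(2)*k^2 + 15*k^2 + 45*sqrt(2)*k/2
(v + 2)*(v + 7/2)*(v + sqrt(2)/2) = v^3 + sqrt(2)*v^2/2 + 11*v^2/2 + 11*sqrt(2)*v/4 + 7*v + 7*sqrt(2)/2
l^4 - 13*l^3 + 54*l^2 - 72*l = l*(l - 6)*(l - 4)*(l - 3)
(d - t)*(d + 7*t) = d^2 + 6*d*t - 7*t^2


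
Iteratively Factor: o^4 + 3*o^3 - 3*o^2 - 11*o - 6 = (o + 3)*(o^3 - 3*o - 2) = (o + 1)*(o + 3)*(o^2 - o - 2) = (o + 1)^2*(o + 3)*(o - 2)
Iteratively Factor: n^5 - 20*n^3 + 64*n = (n + 4)*(n^4 - 4*n^3 - 4*n^2 + 16*n) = (n - 4)*(n + 4)*(n^3 - 4*n) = n*(n - 4)*(n + 4)*(n^2 - 4) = n*(n - 4)*(n - 2)*(n + 4)*(n + 2)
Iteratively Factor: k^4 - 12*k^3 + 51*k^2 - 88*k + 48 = (k - 1)*(k^3 - 11*k^2 + 40*k - 48) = (k - 4)*(k - 1)*(k^2 - 7*k + 12) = (k - 4)^2*(k - 1)*(k - 3)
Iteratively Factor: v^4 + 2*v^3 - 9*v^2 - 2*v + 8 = (v + 4)*(v^3 - 2*v^2 - v + 2) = (v + 1)*(v + 4)*(v^2 - 3*v + 2) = (v - 1)*(v + 1)*(v + 4)*(v - 2)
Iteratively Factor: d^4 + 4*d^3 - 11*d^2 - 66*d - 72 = (d - 4)*(d^3 + 8*d^2 + 21*d + 18) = (d - 4)*(d + 3)*(d^2 + 5*d + 6) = (d - 4)*(d + 3)^2*(d + 2)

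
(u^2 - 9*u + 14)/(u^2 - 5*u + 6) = (u - 7)/(u - 3)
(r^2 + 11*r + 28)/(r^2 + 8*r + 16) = (r + 7)/(r + 4)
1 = 1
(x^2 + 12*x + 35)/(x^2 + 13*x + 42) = (x + 5)/(x + 6)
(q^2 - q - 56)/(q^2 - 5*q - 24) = (q + 7)/(q + 3)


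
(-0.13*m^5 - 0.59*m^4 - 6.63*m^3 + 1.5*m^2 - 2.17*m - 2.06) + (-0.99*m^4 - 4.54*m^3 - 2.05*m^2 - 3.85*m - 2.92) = -0.13*m^5 - 1.58*m^4 - 11.17*m^3 - 0.55*m^2 - 6.02*m - 4.98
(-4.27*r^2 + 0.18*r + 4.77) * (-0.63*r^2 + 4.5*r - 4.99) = 2.6901*r^4 - 19.3284*r^3 + 19.1122*r^2 + 20.5668*r - 23.8023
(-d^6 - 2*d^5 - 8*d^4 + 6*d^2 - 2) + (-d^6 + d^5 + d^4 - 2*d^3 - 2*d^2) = -2*d^6 - d^5 - 7*d^4 - 2*d^3 + 4*d^2 - 2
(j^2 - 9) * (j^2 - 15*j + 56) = j^4 - 15*j^3 + 47*j^2 + 135*j - 504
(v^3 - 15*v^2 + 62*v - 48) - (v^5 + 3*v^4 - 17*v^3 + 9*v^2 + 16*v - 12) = -v^5 - 3*v^4 + 18*v^3 - 24*v^2 + 46*v - 36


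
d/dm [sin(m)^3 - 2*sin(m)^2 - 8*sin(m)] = (3*sin(m)^2 - 4*sin(m) - 8)*cos(m)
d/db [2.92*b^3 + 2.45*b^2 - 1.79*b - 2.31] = 8.76*b^2 + 4.9*b - 1.79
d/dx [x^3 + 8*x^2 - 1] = x*(3*x + 16)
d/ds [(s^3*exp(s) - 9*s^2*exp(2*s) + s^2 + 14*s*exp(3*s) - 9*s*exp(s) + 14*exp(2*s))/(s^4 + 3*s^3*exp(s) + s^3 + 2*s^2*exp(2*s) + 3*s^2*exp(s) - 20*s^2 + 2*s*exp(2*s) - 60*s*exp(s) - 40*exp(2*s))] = (-(s^3*exp(s) - 9*s^2*exp(2*s) + s^2 + 14*s*exp(3*s) - 9*s*exp(s) + 14*exp(2*s))*(3*s^3*exp(s) + 4*s^3 + 4*s^2*exp(2*s) + 12*s^2*exp(s) + 3*s^2 + 8*s*exp(2*s) - 54*s*exp(s) - 40*s - 78*exp(2*s) - 60*exp(s)) + (s^4 + 3*s^3*exp(s) + s^3 + 2*s^2*exp(2*s) + 3*s^2*exp(s) - 20*s^2 + 2*s*exp(2*s) - 60*s*exp(s) - 40*exp(2*s))*(s^3*exp(s) - 18*s^2*exp(2*s) + 3*s^2*exp(s) + 42*s*exp(3*s) - 18*s*exp(2*s) - 9*s*exp(s) + 2*s + 14*exp(3*s) + 28*exp(2*s) - 9*exp(s)))/(s^4 + 3*s^3*exp(s) + s^3 + 2*s^2*exp(2*s) + 3*s^2*exp(s) - 20*s^2 + 2*s*exp(2*s) - 60*s*exp(s) - 40*exp(2*s))^2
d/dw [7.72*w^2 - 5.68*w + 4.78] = 15.44*w - 5.68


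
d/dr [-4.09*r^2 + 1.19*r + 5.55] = 1.19 - 8.18*r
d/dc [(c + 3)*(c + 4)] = 2*c + 7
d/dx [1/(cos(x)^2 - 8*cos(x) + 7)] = 2*(cos(x) - 4)*sin(x)/(cos(x)^2 - 8*cos(x) + 7)^2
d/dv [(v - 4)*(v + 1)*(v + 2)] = 3*v^2 - 2*v - 10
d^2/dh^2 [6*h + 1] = 0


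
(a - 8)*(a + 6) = a^2 - 2*a - 48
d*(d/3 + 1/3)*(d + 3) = d^3/3 + 4*d^2/3 + d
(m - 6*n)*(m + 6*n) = m^2 - 36*n^2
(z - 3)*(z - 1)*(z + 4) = z^3 - 13*z + 12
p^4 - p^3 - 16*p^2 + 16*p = p*(p - 4)*(p - 1)*(p + 4)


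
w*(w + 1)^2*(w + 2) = w^4 + 4*w^3 + 5*w^2 + 2*w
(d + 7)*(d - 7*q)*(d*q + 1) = d^3*q - 7*d^2*q^2 + 7*d^2*q + d^2 - 49*d*q^2 - 7*d*q + 7*d - 49*q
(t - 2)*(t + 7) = t^2 + 5*t - 14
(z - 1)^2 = z^2 - 2*z + 1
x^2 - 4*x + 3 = (x - 3)*(x - 1)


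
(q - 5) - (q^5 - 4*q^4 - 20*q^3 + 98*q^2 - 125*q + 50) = -q^5 + 4*q^4 + 20*q^3 - 98*q^2 + 126*q - 55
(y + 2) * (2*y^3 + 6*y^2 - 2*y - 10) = 2*y^4 + 10*y^3 + 10*y^2 - 14*y - 20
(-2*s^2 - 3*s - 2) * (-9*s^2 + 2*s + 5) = 18*s^4 + 23*s^3 + 2*s^2 - 19*s - 10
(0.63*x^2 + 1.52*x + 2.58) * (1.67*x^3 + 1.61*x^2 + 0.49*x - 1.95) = 1.0521*x^5 + 3.5527*x^4 + 7.0645*x^3 + 3.6701*x^2 - 1.6998*x - 5.031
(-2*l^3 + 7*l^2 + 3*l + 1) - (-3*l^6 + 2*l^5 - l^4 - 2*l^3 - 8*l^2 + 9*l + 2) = 3*l^6 - 2*l^5 + l^4 + 15*l^2 - 6*l - 1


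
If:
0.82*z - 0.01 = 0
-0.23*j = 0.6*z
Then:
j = -0.03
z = 0.01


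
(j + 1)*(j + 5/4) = j^2 + 9*j/4 + 5/4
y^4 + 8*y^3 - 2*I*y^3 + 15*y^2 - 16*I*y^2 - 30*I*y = y*(y + 3)*(y + 5)*(y - 2*I)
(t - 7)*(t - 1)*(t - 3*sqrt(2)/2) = t^3 - 8*t^2 - 3*sqrt(2)*t^2/2 + 7*t + 12*sqrt(2)*t - 21*sqrt(2)/2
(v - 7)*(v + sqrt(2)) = v^2 - 7*v + sqrt(2)*v - 7*sqrt(2)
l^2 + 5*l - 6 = (l - 1)*(l + 6)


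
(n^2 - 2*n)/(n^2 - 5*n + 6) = n/(n - 3)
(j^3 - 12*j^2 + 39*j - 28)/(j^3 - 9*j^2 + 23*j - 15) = (j^2 - 11*j + 28)/(j^2 - 8*j + 15)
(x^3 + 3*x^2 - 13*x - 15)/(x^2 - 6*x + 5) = (x^3 + 3*x^2 - 13*x - 15)/(x^2 - 6*x + 5)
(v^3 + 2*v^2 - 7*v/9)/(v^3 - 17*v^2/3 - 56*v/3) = (v - 1/3)/(v - 8)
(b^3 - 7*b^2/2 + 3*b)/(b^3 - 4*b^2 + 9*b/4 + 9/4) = 2*b*(b - 2)/(2*b^2 - 5*b - 3)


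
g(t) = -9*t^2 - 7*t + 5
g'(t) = -18*t - 7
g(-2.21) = -23.49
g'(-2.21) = 32.78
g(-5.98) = -274.98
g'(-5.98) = 100.64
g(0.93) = -9.29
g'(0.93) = -23.74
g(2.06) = -47.61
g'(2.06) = -44.08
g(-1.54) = -5.56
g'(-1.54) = 20.72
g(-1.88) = -13.65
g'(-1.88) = 26.84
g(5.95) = -355.27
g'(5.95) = -114.10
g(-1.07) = 2.19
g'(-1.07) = 12.26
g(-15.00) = -1915.00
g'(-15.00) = 263.00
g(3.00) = -97.00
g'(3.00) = -61.00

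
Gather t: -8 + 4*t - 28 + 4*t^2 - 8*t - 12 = 4*t^2 - 4*t - 48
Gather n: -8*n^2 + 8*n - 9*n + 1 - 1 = -8*n^2 - n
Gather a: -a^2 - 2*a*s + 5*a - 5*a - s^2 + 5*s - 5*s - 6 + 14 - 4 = -a^2 - 2*a*s - s^2 + 4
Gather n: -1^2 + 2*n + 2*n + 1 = 4*n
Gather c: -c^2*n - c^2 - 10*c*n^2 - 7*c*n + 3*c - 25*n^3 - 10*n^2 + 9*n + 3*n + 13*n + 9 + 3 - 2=c^2*(-n - 1) + c*(-10*n^2 - 7*n + 3) - 25*n^3 - 10*n^2 + 25*n + 10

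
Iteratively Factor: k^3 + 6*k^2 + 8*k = (k)*(k^2 + 6*k + 8) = k*(k + 4)*(k + 2)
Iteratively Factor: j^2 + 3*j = (j + 3)*(j)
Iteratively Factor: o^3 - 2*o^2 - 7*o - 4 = (o + 1)*(o^2 - 3*o - 4) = (o - 4)*(o + 1)*(o + 1)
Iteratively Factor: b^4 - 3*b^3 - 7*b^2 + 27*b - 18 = (b - 2)*(b^3 - b^2 - 9*b + 9) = (b - 2)*(b + 3)*(b^2 - 4*b + 3) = (b - 2)*(b - 1)*(b + 3)*(b - 3)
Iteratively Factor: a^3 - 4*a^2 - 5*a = (a - 5)*(a^2 + a) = a*(a - 5)*(a + 1)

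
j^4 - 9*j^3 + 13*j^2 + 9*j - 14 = (j - 7)*(j - 2)*(j - 1)*(j + 1)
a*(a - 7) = a^2 - 7*a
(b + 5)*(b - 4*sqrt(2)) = b^2 - 4*sqrt(2)*b + 5*b - 20*sqrt(2)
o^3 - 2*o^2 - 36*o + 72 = (o - 6)*(o - 2)*(o + 6)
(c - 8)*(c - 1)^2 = c^3 - 10*c^2 + 17*c - 8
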